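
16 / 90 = 8 / 45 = 0.18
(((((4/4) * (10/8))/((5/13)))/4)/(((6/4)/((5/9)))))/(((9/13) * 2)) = 845/3888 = 0.22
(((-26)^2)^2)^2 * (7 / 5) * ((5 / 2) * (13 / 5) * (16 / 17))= 152026103011328 / 85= 1788542388368.56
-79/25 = -3.16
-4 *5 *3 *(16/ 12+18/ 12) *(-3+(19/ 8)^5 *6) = -627227325/ 8192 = -76565.84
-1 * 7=-7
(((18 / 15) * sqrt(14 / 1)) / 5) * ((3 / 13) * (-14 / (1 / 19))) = -4788 * sqrt(14) / 325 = -55.12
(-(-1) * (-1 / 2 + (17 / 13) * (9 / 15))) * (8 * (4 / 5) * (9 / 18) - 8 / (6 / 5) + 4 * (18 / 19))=1702 / 18525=0.09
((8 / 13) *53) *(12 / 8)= 636 / 13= 48.92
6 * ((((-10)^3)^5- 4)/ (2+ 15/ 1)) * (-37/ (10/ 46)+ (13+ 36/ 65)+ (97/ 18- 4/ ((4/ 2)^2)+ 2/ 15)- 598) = 175529000000000702116/ 663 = 264749622926094573.33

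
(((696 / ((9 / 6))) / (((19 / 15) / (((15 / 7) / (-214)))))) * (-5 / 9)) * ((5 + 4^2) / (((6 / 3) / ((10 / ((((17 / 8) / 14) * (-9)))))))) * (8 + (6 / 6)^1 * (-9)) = 16240000 / 103683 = 156.63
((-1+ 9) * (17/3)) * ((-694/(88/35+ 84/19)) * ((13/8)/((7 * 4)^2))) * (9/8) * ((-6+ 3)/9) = 7285265/2066176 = 3.53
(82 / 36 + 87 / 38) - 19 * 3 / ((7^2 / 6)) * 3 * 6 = -1014407 / 8379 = -121.07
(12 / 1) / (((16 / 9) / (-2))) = -27 / 2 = -13.50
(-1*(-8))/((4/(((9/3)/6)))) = 1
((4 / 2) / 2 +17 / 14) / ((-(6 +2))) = -31 / 112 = -0.28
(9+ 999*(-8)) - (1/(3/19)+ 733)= -26167/3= -8722.33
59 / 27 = 2.19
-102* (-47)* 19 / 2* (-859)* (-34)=1330128858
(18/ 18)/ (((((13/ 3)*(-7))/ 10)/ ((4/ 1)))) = -120/ 91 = -1.32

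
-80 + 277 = 197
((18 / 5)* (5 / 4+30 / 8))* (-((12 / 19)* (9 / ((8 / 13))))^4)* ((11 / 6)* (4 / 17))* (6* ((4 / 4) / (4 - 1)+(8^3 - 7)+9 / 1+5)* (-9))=184828428904977 / 116603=1585108692.79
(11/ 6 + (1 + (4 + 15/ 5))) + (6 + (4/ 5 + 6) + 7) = 889/ 30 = 29.63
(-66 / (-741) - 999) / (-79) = 246731 / 19513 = 12.64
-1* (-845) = 845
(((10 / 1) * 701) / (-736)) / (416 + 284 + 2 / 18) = -31545 / 2318768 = -0.01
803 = 803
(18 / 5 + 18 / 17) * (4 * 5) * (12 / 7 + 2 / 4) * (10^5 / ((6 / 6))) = 2455200000 / 119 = 20631932.77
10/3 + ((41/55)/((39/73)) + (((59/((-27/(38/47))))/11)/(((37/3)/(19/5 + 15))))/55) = 61864723/13095225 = 4.72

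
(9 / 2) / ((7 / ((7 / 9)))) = 1 / 2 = 0.50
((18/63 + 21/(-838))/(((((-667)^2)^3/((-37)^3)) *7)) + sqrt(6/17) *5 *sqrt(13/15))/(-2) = 77448437/7231445172708873011756 - sqrt(2210)/34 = -1.38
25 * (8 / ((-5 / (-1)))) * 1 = 40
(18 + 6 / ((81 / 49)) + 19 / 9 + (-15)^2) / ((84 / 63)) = 186.56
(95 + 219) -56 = 258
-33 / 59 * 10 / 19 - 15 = -17145 / 1121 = -15.29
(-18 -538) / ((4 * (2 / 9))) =-1251 / 2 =-625.50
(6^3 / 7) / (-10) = -108 / 35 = -3.09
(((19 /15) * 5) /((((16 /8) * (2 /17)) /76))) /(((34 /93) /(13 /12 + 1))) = 279775 /24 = 11657.29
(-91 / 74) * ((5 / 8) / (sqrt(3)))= -455 * sqrt(3) / 1776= -0.44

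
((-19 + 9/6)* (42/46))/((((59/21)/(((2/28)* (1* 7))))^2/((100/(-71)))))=8103375/11368946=0.71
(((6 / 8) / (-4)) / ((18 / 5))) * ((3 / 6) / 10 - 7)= 139 / 384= 0.36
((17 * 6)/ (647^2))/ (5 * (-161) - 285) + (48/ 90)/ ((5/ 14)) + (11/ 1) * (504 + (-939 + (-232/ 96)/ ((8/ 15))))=-529291090388101/ 109508114400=-4833.35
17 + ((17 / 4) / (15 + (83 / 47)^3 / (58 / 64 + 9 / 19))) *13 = 19.91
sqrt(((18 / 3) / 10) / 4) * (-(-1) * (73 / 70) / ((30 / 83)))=6059 * sqrt(15) / 21000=1.12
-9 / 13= -0.69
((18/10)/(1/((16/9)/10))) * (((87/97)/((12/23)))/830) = 667/1006375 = 0.00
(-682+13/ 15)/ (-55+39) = 10217/ 240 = 42.57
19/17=1.12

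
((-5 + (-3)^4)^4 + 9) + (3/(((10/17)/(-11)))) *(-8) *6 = 166824389/5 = 33364877.80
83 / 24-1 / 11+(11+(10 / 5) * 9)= 32.37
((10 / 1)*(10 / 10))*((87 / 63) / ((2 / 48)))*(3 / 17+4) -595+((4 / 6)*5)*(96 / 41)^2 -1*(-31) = 167728004 / 200039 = 838.48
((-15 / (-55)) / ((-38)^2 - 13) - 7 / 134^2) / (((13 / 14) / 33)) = -131411 / 18557526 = -0.01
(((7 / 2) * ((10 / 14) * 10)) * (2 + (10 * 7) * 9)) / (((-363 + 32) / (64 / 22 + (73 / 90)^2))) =-50215402 / 294921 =-170.27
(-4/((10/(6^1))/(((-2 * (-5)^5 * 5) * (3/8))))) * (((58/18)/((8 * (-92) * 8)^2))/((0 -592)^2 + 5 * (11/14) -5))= -21875/2932768145408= -0.00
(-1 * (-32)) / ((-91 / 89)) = -2848 / 91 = -31.30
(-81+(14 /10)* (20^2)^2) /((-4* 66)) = -223919 /264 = -848.18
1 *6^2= 36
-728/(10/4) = -1456/5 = -291.20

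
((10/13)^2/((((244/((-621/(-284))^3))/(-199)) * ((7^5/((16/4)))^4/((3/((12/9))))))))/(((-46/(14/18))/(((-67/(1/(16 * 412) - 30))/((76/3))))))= 8579526474475800/158031697219662894181417417669297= 0.00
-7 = -7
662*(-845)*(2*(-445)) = 497857100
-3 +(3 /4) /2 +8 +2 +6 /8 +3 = 89 /8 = 11.12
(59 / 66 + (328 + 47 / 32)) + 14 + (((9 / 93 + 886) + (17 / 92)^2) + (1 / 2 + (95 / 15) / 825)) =1598825453717 / 1298800800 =1231.00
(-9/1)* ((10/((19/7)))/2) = -315/19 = -16.58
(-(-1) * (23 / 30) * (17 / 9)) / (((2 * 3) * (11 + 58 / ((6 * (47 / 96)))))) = 1081 / 137700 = 0.01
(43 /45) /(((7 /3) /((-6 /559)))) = -2 /455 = -0.00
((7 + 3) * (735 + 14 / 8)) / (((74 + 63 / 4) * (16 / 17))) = 250495 / 2872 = 87.22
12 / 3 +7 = 11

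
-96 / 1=-96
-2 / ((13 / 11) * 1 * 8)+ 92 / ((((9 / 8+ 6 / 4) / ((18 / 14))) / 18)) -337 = 1207473 / 2548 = 473.89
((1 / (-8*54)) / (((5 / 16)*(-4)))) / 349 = 1 / 188460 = 0.00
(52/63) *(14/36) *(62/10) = 806/405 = 1.99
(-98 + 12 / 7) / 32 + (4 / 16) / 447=-150611 / 50064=-3.01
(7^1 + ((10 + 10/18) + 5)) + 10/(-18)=22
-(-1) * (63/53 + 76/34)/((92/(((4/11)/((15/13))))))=8021/683859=0.01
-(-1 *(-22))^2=-484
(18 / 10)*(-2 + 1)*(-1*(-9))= -81 / 5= -16.20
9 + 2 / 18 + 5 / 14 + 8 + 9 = 3335 / 126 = 26.47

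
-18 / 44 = -9 / 22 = -0.41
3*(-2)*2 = -12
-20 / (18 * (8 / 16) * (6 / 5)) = -1.85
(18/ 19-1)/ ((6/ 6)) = -0.05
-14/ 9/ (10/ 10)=-14/ 9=-1.56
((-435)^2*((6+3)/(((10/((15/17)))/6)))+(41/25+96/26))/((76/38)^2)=2490688793/11050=225401.70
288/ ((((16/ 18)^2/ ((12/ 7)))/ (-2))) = -8748/ 7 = -1249.71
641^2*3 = 1232643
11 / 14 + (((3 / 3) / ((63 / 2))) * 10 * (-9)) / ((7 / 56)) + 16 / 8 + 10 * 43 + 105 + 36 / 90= 36073 / 70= 515.33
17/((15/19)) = 323/15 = 21.53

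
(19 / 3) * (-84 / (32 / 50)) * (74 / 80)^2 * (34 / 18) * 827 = -2559820543 / 2304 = -1111033.22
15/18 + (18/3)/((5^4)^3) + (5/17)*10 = 93994141237/24902343750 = 3.77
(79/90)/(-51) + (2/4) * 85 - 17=58483/2295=25.48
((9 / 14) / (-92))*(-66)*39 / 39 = 297 / 644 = 0.46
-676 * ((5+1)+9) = -10140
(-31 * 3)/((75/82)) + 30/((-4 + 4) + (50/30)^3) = -476/5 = -95.20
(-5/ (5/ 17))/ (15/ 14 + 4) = -238/ 71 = -3.35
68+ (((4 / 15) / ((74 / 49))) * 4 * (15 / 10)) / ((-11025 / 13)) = 2830448 / 41625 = 68.00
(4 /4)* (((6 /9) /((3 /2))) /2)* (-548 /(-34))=548 /153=3.58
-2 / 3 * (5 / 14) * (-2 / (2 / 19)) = 95 / 21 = 4.52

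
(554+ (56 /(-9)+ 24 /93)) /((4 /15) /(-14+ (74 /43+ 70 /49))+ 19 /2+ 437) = 2496889660 /2034173283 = 1.23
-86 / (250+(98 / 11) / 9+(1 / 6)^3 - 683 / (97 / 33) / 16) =-39641184 / 109000339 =-0.36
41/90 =0.46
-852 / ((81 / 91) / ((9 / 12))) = -6461 / 9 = -717.89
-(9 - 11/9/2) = -151/18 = -8.39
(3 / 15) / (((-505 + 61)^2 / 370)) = 1 / 2664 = 0.00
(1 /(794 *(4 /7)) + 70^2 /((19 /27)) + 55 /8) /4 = 210299899 /120688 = 1742.51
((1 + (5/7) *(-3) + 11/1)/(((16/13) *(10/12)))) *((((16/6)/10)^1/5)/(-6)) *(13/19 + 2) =-15249/66500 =-0.23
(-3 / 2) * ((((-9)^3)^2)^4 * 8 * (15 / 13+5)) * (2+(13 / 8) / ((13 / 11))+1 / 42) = -1821865559875768125279165240 / 91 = -20020500657975473904166650.00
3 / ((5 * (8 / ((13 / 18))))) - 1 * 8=-1907 / 240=-7.95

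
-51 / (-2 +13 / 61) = 3111 / 109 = 28.54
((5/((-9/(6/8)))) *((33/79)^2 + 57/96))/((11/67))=-51398045/26361984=-1.95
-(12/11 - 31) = 329/11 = 29.91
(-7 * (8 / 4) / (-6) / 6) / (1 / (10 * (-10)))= -350 / 9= -38.89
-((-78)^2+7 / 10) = -60847 / 10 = -6084.70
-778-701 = -1479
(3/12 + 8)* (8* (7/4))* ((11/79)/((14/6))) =1089/158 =6.89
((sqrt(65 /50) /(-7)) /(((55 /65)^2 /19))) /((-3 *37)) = 3211 *sqrt(130) /940170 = 0.04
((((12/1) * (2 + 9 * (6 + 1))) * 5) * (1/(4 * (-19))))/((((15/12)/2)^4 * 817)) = -0.41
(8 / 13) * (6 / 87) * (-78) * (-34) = 3264 / 29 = 112.55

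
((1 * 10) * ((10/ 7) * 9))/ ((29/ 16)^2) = 39.14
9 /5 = 1.80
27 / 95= 0.28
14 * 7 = 98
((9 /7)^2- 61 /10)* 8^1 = -8716 /245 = -35.58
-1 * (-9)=9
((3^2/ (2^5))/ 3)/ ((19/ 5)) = 15/ 608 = 0.02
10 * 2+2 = 22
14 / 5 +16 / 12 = 62 / 15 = 4.13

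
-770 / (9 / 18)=-1540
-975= -975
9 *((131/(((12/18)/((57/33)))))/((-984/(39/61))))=-873639/440176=-1.98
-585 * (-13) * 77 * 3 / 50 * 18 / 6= 1054053 / 10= 105405.30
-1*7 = -7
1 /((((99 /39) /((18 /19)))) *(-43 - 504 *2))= -78 /219659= -0.00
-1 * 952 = -952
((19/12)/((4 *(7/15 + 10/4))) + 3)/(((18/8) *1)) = 2231/1602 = 1.39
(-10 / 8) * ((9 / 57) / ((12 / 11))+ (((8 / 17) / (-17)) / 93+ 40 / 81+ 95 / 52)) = -2209336205 / 716970852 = -3.08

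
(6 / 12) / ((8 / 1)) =1 / 16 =0.06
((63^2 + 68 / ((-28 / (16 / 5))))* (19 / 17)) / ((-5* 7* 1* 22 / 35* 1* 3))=-2634217 / 39270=-67.08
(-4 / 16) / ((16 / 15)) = -15 / 64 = -0.23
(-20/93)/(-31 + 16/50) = 500/71331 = 0.01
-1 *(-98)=98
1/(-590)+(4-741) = -737.00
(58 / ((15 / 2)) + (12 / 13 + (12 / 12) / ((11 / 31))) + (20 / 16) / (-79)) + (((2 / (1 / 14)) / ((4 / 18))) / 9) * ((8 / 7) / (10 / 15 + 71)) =340487341 / 29146260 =11.68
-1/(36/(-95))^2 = -9025/1296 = -6.96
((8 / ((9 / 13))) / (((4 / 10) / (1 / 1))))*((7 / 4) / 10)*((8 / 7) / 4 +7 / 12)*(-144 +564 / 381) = -4294225 / 6858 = -626.16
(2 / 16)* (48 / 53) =6 / 53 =0.11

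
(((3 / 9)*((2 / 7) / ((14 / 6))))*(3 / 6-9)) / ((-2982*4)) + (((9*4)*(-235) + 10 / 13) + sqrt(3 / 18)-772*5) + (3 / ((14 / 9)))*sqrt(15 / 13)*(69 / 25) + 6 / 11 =-1029589507553 / 83579496 + sqrt(6) / 6 + 1863*sqrt(195) / 4550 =-12312.56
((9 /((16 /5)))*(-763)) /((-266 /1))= 4905 /608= 8.07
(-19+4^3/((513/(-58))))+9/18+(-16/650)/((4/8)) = -8598041/333450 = -25.79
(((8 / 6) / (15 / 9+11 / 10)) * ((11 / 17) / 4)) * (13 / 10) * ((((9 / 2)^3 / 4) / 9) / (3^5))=143 / 135456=0.00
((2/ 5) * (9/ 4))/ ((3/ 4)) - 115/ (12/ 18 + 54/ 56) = -47478/ 685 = -69.31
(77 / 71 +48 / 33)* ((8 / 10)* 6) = 47592 / 3905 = 12.19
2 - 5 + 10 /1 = 7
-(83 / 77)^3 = -571787 / 456533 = -1.25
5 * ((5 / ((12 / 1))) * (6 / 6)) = 25 / 12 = 2.08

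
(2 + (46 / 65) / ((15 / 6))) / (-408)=-371 / 66300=-0.01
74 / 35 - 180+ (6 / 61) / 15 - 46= -477982 / 2135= -223.88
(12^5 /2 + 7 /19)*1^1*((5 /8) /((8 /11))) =130015105 /1216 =106920.32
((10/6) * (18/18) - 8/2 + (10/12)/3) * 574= -10619/9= -1179.89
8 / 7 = 1.14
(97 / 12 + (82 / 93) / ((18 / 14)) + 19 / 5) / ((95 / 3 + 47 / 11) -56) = -2314477 / 3693960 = -0.63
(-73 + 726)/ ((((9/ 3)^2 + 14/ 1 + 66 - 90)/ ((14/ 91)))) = -1306/ 13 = -100.46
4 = 4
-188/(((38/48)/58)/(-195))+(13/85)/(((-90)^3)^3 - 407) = 1680479452195878565407758153/625684089735000657305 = 2685827.37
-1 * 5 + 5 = 0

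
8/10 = 4/5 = 0.80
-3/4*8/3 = -2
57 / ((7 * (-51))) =-19 / 119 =-0.16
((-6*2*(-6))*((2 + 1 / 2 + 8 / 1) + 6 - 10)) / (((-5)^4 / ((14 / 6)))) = 1092 / 625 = 1.75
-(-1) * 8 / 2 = 4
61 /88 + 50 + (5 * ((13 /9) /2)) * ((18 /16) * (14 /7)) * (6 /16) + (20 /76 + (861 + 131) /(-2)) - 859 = -17402133 /13376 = -1301.00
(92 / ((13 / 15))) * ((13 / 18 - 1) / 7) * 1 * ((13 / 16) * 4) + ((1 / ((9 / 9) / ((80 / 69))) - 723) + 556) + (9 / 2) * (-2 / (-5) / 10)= -721888 / 4025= -179.35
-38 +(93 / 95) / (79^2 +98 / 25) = -37573447 / 988779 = -38.00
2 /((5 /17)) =6.80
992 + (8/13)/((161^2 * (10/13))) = 128568164/129605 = 992.00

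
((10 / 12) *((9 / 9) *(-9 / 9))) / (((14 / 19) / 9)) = -285 / 28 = -10.18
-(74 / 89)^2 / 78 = -2738 / 308919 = -0.01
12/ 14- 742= -5188/ 7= -741.14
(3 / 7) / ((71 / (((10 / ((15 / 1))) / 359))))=0.00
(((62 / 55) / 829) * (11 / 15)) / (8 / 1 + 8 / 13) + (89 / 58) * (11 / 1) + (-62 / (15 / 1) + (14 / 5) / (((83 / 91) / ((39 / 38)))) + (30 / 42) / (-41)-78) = -405558446939741 / 6528559535400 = -62.12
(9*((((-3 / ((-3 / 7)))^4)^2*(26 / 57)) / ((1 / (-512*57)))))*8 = -5525354225664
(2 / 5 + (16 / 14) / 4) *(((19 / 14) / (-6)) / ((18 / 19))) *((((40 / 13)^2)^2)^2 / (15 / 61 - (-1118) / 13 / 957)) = -9207413473280000000 / 2350403265761187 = -3917.38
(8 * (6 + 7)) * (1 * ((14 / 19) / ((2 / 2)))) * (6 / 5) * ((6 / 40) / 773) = 6552 / 367175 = 0.02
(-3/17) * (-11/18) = 11/102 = 0.11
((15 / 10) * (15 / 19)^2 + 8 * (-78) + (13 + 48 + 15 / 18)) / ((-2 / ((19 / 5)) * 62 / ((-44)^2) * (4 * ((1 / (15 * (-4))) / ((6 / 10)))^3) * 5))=-1143779522688 / 14725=-77676028.71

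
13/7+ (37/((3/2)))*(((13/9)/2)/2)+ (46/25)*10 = 55121/1890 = 29.16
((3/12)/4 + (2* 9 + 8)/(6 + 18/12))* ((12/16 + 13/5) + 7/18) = 570031/43200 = 13.20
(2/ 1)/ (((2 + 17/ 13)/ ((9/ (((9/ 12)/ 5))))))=1560/ 43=36.28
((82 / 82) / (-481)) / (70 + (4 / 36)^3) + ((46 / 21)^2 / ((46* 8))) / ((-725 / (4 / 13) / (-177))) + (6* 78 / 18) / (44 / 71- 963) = -4659335013556934 / 178747329181027425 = -0.03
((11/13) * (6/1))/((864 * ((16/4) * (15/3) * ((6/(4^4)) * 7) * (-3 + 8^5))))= 22/402518025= 0.00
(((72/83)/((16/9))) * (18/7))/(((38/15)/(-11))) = -120285/22078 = -5.45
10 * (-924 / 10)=-924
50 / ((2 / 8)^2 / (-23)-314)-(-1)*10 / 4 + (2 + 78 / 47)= 65175587 / 10861982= 6.00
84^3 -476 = 592228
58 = 58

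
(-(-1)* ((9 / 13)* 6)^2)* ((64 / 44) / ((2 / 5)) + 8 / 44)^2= 5143824 / 20449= 251.54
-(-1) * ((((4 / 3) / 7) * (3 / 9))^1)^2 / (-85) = -0.00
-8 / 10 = -4 / 5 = -0.80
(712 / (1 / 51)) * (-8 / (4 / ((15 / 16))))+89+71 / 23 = -67992.91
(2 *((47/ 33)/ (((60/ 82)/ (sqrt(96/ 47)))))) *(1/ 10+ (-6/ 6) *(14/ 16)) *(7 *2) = -8897 *sqrt(282)/ 2475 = -60.37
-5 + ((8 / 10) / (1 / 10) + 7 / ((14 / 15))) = 10.50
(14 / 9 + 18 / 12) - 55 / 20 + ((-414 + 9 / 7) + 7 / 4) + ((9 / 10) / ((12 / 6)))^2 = -10343497 / 25200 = -410.46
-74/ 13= -5.69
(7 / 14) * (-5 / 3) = -5 / 6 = -0.83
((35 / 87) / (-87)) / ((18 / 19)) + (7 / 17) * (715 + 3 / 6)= 341178376 / 1158057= 294.61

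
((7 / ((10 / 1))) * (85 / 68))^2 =49 / 64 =0.77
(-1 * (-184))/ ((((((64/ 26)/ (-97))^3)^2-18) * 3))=-369894902852819423612/ 108556112792151609411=-3.41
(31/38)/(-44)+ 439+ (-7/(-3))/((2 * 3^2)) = 439.11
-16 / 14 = -8 / 7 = -1.14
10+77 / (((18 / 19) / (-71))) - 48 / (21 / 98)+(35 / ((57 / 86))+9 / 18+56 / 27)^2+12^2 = -2919762065 / 1052676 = -2773.66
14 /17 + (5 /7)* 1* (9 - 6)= 353 /119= 2.97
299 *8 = 2392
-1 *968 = -968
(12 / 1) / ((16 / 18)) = 27 / 2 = 13.50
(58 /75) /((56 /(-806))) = -11687 /1050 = -11.13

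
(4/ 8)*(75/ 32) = 75/ 64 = 1.17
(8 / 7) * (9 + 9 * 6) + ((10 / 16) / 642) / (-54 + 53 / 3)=13435771 / 186608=72.00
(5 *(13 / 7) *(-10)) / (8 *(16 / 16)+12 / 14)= -325 / 31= -10.48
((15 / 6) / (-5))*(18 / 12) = -3 / 4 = -0.75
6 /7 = 0.86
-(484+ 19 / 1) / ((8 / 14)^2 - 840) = 24647 / 41144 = 0.60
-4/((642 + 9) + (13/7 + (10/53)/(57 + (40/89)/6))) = -807667/131823460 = -0.01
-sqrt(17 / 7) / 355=-sqrt(119) / 2485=-0.00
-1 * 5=-5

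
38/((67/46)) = 1748/67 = 26.09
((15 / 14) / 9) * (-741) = -1235 / 14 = -88.21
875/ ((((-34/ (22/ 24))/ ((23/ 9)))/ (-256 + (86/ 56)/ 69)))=680004875/ 44064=15432.21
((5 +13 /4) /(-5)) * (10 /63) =-11 /42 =-0.26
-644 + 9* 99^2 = 87565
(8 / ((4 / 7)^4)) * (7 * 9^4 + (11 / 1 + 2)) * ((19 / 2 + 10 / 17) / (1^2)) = 9458391355 / 272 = 34773497.63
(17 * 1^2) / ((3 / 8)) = 136 / 3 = 45.33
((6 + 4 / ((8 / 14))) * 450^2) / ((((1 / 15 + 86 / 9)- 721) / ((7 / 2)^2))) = -1451165625 / 32012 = -45331.93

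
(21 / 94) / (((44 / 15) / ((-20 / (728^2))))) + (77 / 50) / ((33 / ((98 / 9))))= 26852017469 / 52843190400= 0.51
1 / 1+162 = 163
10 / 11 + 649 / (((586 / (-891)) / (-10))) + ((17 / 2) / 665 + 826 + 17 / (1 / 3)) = 46062936971 / 4286590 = 10745.82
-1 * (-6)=6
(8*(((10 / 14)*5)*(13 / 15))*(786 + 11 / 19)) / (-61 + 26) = -31720 / 57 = -556.49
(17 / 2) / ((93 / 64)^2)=34816 / 8649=4.03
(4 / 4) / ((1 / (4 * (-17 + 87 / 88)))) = -1409 / 22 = -64.05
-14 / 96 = -7 / 48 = -0.15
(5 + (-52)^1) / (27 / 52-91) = 2444 / 4705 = 0.52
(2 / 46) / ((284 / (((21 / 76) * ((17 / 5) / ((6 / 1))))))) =119 / 4964320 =0.00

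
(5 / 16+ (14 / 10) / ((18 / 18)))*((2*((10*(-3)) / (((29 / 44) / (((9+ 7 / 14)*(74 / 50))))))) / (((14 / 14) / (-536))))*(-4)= -3407097936 / 725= -4699445.43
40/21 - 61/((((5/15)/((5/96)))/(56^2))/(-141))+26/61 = 5398764676/1281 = 4214492.33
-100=-100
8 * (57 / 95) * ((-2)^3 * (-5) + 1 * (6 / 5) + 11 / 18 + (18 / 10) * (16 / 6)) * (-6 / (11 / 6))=-40272 / 55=-732.22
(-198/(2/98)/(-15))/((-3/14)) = -15092/5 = -3018.40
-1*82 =-82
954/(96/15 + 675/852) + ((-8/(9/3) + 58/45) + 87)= 100311289/459585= 218.26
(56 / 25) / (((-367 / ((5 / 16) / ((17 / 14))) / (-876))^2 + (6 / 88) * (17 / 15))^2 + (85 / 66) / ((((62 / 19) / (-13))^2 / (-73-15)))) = -14385514388299304342400 / 11503919158714182939464519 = -0.00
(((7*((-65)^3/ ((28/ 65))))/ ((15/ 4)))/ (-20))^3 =364032580038765625/ 1728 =210667002337248.63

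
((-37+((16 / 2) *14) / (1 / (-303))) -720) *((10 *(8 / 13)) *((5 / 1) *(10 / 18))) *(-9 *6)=416316000 / 13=32024307.69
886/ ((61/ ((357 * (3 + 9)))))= 62223.34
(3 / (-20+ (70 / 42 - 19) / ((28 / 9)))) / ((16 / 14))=-147 / 1432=-0.10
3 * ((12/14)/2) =9/7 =1.29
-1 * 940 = -940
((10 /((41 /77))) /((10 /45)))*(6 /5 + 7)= 693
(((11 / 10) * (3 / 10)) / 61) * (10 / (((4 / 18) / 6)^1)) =891 / 610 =1.46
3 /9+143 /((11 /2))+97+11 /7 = 2623 /21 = 124.90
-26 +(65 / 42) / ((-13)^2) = -14191 / 546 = -25.99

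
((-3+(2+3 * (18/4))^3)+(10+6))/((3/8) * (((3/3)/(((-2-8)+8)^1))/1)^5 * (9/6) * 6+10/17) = 16262880/2101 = 7740.54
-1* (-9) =9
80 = 80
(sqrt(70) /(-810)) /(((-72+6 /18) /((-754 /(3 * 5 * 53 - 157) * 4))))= -26 * sqrt(70) /319275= -0.00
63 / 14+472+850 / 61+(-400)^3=-63999509.57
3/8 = 0.38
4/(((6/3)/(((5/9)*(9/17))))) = 0.59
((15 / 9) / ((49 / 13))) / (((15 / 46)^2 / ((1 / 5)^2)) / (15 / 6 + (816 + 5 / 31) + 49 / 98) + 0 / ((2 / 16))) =698538152 / 5126625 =136.26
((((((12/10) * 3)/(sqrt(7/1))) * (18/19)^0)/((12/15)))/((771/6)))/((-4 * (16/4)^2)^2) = 9 * sqrt(7)/7368704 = 0.00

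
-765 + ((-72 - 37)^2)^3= 1677100110076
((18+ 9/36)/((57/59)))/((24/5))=21535/5472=3.94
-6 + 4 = -2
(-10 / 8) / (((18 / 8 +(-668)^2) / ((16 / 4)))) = -4 / 356981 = -0.00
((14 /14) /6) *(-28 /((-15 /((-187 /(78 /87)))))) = -64.89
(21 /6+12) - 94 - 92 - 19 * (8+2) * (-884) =335579 /2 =167789.50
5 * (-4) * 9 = -180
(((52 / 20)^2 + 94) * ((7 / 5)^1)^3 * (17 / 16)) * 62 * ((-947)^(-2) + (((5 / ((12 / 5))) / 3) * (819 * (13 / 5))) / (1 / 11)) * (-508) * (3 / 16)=-28219240525.50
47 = 47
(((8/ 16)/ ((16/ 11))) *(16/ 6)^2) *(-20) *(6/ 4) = -220/ 3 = -73.33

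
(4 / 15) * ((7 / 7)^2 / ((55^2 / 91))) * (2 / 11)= 728 / 499125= 0.00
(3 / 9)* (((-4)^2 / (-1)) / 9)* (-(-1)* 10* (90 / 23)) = -1600 / 69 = -23.19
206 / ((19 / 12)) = 2472 / 19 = 130.11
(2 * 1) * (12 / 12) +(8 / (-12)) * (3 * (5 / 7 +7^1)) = -94 / 7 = -13.43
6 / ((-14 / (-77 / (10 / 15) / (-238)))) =-99 / 476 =-0.21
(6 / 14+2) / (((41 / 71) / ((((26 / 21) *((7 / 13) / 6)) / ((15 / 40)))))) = 9656 / 7749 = 1.25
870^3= 658503000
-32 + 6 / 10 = -157 / 5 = -31.40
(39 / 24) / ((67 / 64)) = 104 / 67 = 1.55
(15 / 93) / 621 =5 / 19251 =0.00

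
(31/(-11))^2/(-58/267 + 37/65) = 16678155/739189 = 22.56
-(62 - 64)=2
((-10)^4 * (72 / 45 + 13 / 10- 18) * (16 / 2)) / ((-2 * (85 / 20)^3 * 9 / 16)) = 618496000 / 44217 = 13987.74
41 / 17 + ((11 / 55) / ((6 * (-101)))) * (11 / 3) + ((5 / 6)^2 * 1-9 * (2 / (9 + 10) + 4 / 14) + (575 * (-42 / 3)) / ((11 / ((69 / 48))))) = -317232527443 / 301436520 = -1052.40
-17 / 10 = -1.70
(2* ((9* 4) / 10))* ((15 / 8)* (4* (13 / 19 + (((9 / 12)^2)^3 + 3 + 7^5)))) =35323790553 / 38912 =907786.56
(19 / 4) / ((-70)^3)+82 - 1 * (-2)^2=107015981 / 1372000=78.00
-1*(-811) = 811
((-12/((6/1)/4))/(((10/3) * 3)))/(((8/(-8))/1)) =4/5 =0.80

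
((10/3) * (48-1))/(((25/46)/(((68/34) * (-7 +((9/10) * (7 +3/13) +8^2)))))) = 11899648/325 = 36614.30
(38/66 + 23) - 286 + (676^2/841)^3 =3149150418665551948/19629169593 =160432177.42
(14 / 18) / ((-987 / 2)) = -2 / 1269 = -0.00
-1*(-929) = 929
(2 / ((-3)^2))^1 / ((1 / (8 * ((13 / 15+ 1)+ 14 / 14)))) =688 / 135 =5.10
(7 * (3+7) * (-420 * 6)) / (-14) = 12600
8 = 8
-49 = -49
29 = 29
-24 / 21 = -8 / 7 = -1.14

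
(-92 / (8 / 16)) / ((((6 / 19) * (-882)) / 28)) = 3496 / 189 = 18.50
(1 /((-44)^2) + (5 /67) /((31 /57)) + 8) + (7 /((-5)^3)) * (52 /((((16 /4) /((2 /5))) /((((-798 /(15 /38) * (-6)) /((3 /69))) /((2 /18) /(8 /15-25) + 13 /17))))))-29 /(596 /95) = -711714459556694384707 /6659812539050000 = -106867.04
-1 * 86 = -86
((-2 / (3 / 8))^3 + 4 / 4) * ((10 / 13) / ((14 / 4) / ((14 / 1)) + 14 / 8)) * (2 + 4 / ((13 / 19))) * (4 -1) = -53210 / 39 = -1364.36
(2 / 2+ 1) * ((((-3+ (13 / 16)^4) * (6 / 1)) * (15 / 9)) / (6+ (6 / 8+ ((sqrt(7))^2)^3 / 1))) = -840235 / 5730304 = -0.15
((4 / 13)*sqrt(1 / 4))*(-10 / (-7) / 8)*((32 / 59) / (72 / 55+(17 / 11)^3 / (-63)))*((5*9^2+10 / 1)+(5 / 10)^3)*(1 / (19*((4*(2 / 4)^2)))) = 1989112950 / 7640492743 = 0.26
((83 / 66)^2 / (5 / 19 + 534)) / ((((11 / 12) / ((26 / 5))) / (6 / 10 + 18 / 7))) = 125917142 / 2364421675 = 0.05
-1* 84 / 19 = -84 / 19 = -4.42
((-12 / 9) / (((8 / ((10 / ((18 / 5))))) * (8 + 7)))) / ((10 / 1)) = -1 / 324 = -0.00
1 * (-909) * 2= -1818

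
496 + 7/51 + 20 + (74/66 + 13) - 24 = 284011/561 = 506.26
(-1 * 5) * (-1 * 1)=5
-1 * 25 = -25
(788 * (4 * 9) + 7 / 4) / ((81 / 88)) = 2496538 / 81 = 30821.46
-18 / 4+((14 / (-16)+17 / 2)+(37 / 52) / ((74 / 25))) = 3.37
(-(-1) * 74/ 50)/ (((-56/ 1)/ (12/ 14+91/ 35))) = -4477/ 49000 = -0.09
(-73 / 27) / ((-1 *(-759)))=-73 / 20493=-0.00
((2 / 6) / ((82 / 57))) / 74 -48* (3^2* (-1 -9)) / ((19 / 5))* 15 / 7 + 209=2134706723 / 807044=2645.09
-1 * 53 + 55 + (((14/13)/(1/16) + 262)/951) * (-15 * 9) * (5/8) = -375407/16484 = -22.77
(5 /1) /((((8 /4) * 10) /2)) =1 /2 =0.50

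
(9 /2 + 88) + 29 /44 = 4099 /44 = 93.16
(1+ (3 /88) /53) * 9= 42003 /4664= 9.01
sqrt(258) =16.06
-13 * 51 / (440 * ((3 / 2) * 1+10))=-663 / 5060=-0.13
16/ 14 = 8/ 7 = 1.14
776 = 776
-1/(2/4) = -2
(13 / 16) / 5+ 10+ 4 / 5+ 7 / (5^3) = 11.02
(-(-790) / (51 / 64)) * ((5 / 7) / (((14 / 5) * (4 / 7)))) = 158000 / 357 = 442.58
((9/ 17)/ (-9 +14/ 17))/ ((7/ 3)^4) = -729/ 333739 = -0.00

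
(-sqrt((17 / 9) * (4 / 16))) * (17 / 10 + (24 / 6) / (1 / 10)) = -139 * sqrt(17) / 20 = -28.66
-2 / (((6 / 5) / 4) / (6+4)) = -200 / 3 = -66.67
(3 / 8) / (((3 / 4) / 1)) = 1 / 2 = 0.50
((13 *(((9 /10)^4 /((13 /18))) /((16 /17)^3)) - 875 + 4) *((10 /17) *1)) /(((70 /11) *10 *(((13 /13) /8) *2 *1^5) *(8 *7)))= -0.57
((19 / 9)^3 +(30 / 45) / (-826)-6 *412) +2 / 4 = -1482558563 / 602154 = -2462.09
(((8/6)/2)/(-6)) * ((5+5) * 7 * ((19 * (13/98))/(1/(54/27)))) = -2470/63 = -39.21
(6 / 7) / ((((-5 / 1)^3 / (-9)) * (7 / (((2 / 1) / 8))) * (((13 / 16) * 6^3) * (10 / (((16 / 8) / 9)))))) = 1 / 3583125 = 0.00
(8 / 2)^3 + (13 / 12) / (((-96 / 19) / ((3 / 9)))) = 220937 / 3456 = 63.93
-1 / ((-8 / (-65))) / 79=-65 / 632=-0.10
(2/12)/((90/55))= 11/108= 0.10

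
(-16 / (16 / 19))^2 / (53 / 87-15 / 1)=-31407 / 1252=-25.09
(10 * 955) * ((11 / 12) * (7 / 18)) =367675 / 108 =3404.40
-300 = -300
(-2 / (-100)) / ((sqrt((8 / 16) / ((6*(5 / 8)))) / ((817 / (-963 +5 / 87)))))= -71079*sqrt(30) / 8377600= -0.05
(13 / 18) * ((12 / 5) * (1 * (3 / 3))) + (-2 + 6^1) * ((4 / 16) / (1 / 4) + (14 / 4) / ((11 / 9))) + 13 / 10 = 6101 / 330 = 18.49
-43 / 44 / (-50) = 43 / 2200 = 0.02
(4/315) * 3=4/105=0.04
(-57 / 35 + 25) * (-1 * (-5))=818 / 7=116.86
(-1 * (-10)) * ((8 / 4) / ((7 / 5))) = 100 / 7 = 14.29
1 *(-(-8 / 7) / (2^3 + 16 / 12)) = 0.12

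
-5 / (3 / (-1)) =5 / 3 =1.67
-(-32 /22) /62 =8 /341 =0.02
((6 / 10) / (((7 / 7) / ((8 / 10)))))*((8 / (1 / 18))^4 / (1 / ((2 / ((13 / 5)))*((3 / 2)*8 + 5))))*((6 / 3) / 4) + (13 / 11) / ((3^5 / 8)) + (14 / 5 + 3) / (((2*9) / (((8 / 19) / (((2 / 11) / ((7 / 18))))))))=1349481015.47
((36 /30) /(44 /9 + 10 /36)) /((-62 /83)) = -1494 /4805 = -0.31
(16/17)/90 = 8/765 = 0.01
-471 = -471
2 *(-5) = -10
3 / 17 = 0.18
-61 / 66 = -0.92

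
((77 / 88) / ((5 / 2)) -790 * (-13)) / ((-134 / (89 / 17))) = -18281223 / 45560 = -401.26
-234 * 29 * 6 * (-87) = 3542292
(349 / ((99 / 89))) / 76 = 31061 / 7524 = 4.13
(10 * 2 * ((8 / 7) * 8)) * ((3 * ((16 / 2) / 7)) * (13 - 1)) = 368640 / 49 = 7523.27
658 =658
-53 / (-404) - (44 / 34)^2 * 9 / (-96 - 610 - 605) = 7280137 / 51022372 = 0.14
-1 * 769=-769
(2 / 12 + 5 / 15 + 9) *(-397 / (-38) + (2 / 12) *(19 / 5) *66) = 9927 / 20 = 496.35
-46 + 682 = 636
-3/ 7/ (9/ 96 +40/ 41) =-3936/ 9821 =-0.40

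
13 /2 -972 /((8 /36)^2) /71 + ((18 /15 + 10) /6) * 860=568543 /426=1334.61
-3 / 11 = -0.27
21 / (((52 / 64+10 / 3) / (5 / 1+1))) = 6048 / 199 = 30.39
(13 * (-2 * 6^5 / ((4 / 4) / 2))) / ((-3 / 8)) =1078272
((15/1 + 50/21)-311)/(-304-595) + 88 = 88.33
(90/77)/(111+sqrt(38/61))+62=3588475672/57868811-90 * sqrt(2318)/57868811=62.01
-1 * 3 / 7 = -0.43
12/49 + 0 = 12/49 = 0.24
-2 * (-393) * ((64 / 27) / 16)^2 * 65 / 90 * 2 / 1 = 54496 / 2187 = 24.92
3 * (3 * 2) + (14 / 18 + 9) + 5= 295 / 9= 32.78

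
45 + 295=340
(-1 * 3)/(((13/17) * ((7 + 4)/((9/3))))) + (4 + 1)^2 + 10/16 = 28091/1144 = 24.56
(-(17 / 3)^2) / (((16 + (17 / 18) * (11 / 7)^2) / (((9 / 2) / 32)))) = -127449 / 517408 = -0.25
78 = 78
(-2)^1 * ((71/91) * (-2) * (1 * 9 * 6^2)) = 1011.16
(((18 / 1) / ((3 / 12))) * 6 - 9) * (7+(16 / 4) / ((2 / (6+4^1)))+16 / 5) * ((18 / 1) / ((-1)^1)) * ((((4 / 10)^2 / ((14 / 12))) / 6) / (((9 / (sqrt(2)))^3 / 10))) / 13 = -227104 * sqrt(2) / 20475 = -15.69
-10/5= -2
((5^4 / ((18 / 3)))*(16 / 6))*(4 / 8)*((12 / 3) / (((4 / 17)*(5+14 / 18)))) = 10625 / 26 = 408.65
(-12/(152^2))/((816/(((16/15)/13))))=-1/19147440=-0.00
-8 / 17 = -0.47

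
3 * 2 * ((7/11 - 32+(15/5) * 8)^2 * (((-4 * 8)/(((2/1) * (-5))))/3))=209952/605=347.03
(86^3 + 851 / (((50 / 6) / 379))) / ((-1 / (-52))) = 877187324 / 25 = 35087492.96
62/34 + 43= 762/17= 44.82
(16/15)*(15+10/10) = 256/15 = 17.07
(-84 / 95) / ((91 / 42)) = -504 / 1235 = -0.41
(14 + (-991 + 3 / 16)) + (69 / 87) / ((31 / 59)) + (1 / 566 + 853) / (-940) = -976.21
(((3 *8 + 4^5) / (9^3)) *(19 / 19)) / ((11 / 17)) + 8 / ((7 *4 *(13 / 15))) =1861826 / 729729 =2.55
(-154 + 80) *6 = -444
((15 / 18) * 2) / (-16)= -5 / 48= -0.10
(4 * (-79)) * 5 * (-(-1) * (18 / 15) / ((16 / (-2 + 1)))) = 237 / 2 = 118.50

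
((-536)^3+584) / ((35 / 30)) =-923940432 / 7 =-131991490.29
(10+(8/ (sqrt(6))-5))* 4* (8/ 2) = 64* sqrt(6)/ 3+80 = 132.26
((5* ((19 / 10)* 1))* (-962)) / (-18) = 9139 / 18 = 507.72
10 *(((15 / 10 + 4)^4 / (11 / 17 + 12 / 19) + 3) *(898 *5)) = 53306032075 / 1652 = 32267573.90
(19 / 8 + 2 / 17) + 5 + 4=1563 / 136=11.49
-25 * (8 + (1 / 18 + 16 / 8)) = -4525 / 18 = -251.39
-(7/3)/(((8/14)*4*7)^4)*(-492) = 287/16384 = 0.02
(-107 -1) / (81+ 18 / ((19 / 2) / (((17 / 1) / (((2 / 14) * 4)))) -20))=-3513 / 2605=-1.35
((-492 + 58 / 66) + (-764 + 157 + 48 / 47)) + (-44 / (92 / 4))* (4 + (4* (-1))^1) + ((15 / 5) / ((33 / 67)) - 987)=-3222992 / 1551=-2078.01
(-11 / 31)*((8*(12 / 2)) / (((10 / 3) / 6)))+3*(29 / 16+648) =4758573 / 2480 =1918.78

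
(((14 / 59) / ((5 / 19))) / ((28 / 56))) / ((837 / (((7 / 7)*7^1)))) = 3724 / 246915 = 0.02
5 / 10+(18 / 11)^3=4.88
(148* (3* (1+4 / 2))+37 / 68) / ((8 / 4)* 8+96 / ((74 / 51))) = 3352681 / 206720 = 16.22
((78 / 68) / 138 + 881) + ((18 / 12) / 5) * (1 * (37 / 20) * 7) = 69198657 / 78200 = 884.89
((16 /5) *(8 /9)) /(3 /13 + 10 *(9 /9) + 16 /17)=28288 /111105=0.25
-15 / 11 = -1.36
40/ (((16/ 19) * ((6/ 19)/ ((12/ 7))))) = 1805/ 7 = 257.86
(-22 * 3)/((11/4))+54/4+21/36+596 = 7033/12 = 586.08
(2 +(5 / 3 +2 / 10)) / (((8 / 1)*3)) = 29 / 180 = 0.16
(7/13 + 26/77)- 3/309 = 89330/103103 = 0.87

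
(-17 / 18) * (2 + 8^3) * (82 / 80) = -179129 / 360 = -497.58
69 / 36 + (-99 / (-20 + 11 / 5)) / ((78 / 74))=99871 / 13884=7.19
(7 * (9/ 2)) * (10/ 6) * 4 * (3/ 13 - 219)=-597240/ 13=-45941.54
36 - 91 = -55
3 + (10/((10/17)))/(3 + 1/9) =237/28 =8.46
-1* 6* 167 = -1002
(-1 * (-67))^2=4489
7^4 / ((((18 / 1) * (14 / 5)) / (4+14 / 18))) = 73745 / 324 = 227.61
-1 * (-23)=23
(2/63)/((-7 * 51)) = -2/22491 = -0.00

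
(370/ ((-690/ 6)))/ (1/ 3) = -9.65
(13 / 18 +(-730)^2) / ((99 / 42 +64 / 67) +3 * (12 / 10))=77093.81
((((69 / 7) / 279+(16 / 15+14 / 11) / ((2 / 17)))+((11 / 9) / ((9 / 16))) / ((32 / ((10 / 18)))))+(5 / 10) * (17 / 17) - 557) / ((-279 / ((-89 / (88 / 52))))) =-5401160886953 / 53404374870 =-101.14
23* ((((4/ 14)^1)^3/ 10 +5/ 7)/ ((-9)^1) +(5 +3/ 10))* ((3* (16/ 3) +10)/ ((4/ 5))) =48184747/ 12348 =3902.23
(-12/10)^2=36/25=1.44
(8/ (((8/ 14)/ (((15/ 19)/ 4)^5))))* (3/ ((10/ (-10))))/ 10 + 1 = 2532336001/ 2535525376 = 1.00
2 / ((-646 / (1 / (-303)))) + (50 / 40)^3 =12233689 / 6263616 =1.95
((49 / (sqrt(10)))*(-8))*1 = -196*sqrt(10) / 5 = -123.96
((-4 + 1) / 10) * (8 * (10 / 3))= -8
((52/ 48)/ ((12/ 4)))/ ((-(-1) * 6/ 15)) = 65/ 72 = 0.90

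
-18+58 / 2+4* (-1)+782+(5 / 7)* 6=5553 / 7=793.29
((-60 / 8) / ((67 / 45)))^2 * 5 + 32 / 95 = 216996467 / 1705820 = 127.21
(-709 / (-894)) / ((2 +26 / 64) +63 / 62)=351664 / 1517565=0.23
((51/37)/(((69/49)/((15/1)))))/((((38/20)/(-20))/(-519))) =1296981000/16169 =80214.05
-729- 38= -767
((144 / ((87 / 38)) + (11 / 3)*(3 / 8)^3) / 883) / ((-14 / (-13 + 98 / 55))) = 577980303 / 10095303680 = 0.06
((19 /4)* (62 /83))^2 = 346921 /27556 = 12.59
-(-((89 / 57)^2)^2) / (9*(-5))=-62742241 / 475020045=-0.13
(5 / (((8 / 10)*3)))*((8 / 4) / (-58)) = -25 / 348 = -0.07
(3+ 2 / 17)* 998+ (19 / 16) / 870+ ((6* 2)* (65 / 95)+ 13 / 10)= 2806434421 / 899232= 3120.92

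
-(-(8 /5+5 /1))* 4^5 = 6758.40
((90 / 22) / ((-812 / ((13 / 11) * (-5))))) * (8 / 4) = 2925 / 49126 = 0.06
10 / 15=2 / 3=0.67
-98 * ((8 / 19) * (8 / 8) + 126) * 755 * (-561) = 5247534356.84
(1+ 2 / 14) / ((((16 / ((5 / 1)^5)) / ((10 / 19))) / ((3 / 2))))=46875 / 266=176.22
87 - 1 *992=-905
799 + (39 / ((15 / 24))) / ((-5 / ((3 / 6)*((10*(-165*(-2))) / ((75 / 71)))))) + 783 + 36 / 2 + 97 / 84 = -37574471 / 2100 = -17892.61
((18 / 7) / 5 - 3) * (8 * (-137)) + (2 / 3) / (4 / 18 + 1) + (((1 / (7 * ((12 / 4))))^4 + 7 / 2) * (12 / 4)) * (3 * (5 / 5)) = 6551907563 / 2376990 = 2756.39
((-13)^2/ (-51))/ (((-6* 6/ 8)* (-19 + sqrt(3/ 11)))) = -35321/ 910656 - 169* sqrt(33)/ 910656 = -0.04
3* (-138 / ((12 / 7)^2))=-1127 / 8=-140.88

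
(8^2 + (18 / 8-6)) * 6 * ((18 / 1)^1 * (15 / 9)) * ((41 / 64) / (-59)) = -444645 / 3776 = -117.76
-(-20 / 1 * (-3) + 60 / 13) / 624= -35 / 338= -0.10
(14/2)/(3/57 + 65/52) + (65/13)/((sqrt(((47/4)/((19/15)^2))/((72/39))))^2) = 2006476/302445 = 6.63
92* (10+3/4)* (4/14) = 1978/7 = 282.57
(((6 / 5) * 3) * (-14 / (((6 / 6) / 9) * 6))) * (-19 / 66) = 1197 / 55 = 21.76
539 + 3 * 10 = 569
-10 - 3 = -13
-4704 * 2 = -9408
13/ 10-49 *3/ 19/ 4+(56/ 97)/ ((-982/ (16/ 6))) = -0.64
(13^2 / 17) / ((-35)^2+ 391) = 169 / 27472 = 0.01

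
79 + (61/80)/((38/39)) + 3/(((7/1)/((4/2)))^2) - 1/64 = 23837127/297920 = 80.01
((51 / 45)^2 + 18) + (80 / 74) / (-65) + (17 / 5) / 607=1266120178 / 65692575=19.27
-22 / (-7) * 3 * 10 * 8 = 5280 / 7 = 754.29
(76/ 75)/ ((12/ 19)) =361/ 225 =1.60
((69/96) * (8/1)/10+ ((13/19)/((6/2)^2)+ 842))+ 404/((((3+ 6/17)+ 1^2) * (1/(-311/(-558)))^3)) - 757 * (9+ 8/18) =-3841745723220679/610700008680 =-6290.72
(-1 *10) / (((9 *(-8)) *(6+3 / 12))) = 1 / 45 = 0.02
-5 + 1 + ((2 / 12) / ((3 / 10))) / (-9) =-329 / 81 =-4.06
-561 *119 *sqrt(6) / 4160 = -66759 *sqrt(6) / 4160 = -39.31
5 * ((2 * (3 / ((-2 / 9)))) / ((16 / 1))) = -135 / 16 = -8.44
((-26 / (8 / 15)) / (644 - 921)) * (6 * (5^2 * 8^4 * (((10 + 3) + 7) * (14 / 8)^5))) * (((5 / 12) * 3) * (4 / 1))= 49160475000 / 277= 177474638.99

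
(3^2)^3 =729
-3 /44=-0.07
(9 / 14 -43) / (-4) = 10.59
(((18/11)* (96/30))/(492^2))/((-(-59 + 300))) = -0.00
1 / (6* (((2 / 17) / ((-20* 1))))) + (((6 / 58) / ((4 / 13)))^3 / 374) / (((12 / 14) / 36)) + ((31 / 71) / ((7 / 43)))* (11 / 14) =-79882605316753 / 3046430380224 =-26.22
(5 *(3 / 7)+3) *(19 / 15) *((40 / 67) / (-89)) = -1824 / 41741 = -0.04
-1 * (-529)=529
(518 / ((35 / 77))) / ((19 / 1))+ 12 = 6838 / 95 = 71.98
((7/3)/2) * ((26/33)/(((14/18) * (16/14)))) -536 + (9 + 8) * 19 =-18653/88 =-211.97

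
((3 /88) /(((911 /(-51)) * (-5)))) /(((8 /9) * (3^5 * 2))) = 17 /19240320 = 0.00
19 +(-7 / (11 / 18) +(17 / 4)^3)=84.31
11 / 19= 0.58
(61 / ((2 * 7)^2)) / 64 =61 / 12544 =0.00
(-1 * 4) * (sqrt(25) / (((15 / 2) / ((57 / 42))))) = -76 / 21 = -3.62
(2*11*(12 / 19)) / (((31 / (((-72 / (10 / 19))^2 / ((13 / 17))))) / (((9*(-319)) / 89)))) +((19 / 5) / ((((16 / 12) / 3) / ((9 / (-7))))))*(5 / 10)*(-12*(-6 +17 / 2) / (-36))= -35535979252899 / 100427600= -353846.74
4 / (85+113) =2 / 99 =0.02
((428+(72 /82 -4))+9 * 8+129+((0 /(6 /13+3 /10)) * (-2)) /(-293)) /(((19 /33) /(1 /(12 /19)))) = 1721.16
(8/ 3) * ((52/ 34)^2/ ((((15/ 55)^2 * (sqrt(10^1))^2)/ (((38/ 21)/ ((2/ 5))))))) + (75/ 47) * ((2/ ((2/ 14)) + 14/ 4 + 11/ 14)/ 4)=45.23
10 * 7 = 70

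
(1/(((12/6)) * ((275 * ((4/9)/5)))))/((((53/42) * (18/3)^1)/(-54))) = -0.15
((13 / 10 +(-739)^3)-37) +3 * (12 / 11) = -44394179657 / 110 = -403583451.43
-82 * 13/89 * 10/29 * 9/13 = -7380/2581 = -2.86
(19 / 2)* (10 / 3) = 95 / 3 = 31.67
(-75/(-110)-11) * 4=-454/11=-41.27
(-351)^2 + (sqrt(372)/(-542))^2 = 123201.00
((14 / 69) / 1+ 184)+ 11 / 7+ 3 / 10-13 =835949 / 4830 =173.07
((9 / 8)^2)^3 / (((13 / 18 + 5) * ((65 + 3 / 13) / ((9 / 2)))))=0.02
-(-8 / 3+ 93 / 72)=11 / 8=1.38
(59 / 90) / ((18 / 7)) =413 / 1620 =0.25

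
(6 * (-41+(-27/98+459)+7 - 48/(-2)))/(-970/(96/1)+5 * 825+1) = 6332400/9680587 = 0.65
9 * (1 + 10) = 99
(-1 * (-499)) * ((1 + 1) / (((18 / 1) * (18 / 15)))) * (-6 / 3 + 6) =4990 / 27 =184.81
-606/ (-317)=606/ 317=1.91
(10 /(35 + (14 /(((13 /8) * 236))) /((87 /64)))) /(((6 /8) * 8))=111215 /2337307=0.05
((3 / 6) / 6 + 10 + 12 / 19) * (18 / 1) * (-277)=-2030133 / 38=-53424.55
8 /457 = 0.02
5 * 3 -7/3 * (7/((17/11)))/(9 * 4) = 27001/1836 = 14.71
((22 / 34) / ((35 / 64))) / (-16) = -44 / 595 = -0.07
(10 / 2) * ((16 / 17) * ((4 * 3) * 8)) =7680 / 17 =451.76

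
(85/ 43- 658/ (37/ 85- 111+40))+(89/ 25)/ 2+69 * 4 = 1863954273/ 6447850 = 289.08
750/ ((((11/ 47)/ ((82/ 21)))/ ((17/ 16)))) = 4094875/ 308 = 13295.05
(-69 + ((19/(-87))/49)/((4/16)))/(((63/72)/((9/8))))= -882669/9947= -88.74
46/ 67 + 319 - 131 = 12642/ 67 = 188.69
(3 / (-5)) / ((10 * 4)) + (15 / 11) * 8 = 23967 / 2200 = 10.89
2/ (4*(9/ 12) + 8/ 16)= 4/ 7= 0.57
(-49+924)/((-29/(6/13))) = -13.93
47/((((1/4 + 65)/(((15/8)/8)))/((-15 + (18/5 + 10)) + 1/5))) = -47/232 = -0.20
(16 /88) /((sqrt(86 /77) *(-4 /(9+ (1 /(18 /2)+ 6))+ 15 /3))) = 34 *sqrt(6622) /76153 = 0.04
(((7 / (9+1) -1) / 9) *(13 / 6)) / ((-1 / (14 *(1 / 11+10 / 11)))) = 91 / 90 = 1.01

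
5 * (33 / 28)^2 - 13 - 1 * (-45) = 38.95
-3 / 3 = -1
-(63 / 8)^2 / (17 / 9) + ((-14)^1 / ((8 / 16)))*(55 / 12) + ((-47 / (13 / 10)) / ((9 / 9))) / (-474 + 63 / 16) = -5712028551 / 35459008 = -161.09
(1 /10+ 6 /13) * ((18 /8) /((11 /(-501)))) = -329157 /5720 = -57.54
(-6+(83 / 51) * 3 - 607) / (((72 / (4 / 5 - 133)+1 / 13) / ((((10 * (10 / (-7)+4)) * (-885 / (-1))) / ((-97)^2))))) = 14151325336200 / 4499957749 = 3144.77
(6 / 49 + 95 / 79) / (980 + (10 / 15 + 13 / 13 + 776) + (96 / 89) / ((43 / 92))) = 58886049 / 78218459557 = 0.00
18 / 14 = 9 / 7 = 1.29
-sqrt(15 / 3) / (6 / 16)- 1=-6.96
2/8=1/4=0.25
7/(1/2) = 14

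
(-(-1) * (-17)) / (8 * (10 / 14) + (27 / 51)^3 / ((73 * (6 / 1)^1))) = -85358462 / 28693621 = -2.97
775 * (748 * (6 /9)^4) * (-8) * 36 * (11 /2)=-1632435200 /9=-181381688.89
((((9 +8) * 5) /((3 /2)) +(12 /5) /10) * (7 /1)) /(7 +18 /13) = 388388 /8175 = 47.51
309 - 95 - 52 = 162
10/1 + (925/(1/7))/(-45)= -1205/9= -133.89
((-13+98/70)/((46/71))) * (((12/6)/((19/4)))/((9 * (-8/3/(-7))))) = -14413/6555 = -2.20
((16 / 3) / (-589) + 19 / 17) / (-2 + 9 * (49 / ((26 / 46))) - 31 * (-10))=432913 / 424961733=0.00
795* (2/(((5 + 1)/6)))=1590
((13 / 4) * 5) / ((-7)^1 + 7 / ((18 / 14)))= -585 / 56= -10.45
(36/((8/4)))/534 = 3/89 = 0.03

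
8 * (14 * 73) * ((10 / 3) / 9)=81760 / 27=3028.15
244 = 244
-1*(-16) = 16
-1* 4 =-4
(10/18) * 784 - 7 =3857/9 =428.56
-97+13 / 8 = -95.38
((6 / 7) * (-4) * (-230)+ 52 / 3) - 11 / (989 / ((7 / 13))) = 217590251 / 269997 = 805.90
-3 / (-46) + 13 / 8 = 311 / 184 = 1.69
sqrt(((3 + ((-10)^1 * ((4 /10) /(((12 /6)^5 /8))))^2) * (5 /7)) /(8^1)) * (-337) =-337 * sqrt(70) /14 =-201.40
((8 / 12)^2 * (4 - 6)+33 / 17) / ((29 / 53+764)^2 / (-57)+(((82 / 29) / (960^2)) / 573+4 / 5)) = -7310613044582400 / 71239224804464826653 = -0.00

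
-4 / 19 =-0.21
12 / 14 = 6 / 7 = 0.86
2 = 2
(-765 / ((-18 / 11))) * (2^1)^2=1870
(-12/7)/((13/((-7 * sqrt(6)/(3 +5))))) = 3 * sqrt(6)/26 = 0.28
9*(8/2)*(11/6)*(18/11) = 108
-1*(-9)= 9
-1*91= -91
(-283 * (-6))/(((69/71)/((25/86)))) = 502325/989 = 507.91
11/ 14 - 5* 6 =-409/ 14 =-29.21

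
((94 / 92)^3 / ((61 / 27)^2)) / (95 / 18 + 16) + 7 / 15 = 495729757213 / 1040382892860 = 0.48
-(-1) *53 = 53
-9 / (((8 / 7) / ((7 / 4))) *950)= -441 / 30400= -0.01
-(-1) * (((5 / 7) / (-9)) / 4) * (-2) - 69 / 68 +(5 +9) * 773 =10821.02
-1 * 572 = -572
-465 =-465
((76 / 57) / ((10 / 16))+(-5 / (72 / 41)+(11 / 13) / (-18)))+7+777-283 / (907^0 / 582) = -255719507 / 1560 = -163922.76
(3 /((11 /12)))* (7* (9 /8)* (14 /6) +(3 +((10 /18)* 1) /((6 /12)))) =1619 /22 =73.59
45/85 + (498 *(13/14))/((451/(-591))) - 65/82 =-65072537/107338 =-606.24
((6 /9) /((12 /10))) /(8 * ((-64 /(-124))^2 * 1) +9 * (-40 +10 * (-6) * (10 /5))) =-4805 /12436128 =-0.00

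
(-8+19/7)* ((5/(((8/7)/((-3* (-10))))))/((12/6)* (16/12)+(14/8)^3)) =-133200/1541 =-86.44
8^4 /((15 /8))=32768 /15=2184.53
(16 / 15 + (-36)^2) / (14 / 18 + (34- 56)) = -58368 / 955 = -61.12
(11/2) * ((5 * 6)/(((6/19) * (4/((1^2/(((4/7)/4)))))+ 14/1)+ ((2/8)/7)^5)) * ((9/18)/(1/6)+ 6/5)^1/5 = 75536305152/7728274805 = 9.77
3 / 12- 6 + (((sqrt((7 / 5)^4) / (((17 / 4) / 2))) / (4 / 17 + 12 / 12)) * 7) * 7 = 9251 / 300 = 30.84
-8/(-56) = 1/7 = 0.14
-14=-14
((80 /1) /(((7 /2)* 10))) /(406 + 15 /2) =32 /5789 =0.01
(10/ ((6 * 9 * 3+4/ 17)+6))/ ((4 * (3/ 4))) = 17/ 858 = 0.02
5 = 5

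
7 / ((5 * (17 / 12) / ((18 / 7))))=216 / 85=2.54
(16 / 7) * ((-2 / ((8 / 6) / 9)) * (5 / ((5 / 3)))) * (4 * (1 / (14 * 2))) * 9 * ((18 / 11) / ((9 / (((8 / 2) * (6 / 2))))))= -139968 / 539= -259.68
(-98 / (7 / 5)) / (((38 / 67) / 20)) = -46900 / 19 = -2468.42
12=12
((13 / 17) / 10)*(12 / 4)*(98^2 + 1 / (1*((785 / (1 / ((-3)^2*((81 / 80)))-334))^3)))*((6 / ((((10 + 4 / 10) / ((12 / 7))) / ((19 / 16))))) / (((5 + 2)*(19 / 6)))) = 449966555773879217771 / 3854619671045015250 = 116.73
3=3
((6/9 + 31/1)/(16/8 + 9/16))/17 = 1520/2091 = 0.73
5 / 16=0.31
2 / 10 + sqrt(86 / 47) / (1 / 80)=1 / 5 + 80 *sqrt(4042) / 47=108.42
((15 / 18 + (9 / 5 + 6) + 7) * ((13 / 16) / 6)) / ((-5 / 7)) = -2.96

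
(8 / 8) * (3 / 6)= 0.50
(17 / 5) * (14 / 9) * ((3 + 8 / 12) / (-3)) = -2618 / 405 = -6.46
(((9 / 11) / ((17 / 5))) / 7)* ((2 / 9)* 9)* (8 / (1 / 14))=1440 / 187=7.70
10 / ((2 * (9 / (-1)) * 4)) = -5 / 36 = -0.14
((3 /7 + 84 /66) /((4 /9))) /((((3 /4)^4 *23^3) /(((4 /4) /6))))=4192 /25295193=0.00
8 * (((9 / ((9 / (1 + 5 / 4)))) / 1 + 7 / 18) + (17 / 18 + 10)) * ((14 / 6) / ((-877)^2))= 2282 / 6922161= 0.00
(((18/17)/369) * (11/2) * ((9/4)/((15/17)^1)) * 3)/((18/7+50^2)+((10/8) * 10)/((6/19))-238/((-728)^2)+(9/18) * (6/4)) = 2810808/59202474185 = 0.00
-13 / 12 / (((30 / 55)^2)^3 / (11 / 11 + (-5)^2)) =-299393809 / 279936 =-1069.51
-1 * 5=-5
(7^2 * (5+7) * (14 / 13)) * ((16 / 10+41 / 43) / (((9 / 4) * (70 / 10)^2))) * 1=40992 / 2795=14.67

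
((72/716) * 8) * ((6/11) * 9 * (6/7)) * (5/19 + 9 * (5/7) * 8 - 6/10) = 1585184256/9165695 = 172.95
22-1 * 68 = -46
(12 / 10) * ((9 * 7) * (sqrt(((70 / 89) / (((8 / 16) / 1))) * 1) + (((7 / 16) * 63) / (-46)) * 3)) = -250047 / 1840 + 756 * sqrt(3115) / 445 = -41.08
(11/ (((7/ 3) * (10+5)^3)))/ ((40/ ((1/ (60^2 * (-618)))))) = -11/ 700812000000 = -0.00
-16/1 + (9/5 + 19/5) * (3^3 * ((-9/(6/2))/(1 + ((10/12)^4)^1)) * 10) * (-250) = 1469633264/1921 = 765035.54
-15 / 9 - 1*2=-11 / 3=-3.67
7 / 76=0.09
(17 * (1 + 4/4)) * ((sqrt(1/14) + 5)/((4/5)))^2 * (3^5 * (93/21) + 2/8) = 64045375 * sqrt(14)/1568 + 4495985325/3136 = 1586497.78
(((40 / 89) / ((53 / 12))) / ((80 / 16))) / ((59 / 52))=4992 / 278303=0.02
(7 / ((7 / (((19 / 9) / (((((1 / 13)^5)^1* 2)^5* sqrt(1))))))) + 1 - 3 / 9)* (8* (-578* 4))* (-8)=619947958266139045010796667356016 / 9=68883106474015449445644070000000.00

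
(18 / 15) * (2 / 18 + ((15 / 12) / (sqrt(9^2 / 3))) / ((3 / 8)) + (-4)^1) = -14 / 3 + 4 * sqrt(3) / 9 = -3.90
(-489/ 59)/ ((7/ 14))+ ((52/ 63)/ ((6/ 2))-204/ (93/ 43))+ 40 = -70.62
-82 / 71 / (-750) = 41 / 26625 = 0.00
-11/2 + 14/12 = -13/3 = -4.33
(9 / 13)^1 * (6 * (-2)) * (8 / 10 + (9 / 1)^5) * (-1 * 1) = 31886892 / 65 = 490567.57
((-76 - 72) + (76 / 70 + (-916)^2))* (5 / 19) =29361818 / 133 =220765.55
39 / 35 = 1.11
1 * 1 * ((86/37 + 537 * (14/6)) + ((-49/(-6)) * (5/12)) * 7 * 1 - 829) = 1199183/2664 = 450.14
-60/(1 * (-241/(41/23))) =2460/5543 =0.44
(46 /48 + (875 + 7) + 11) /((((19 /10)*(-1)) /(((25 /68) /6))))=-2681875 /93024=-28.83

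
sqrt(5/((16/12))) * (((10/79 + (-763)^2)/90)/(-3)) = -45991361 * sqrt(15)/42660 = -4175.43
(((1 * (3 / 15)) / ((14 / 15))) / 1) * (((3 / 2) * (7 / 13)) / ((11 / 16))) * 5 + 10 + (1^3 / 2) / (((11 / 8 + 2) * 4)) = 43613 / 3861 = 11.30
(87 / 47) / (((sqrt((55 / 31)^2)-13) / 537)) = -16647 / 188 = -88.55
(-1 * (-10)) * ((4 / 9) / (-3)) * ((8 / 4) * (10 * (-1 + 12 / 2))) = -4000 / 27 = -148.15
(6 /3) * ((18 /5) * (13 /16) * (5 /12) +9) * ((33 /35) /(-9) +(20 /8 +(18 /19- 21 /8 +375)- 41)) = 582288137 /85120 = 6840.79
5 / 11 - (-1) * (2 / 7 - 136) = -10415 / 77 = -135.26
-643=-643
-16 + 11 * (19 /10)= 49 /10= 4.90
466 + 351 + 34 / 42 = 17174 / 21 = 817.81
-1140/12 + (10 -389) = -474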